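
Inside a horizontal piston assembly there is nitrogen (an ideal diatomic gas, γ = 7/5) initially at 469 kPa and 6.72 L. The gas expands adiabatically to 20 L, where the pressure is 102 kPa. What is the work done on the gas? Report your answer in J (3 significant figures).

W ≈ -2780 J

Adiabatic: W = (P₁V₁ − P₂V₂)/(γ − 1) with γ = 7/5.
P₁V₁ = 3152 J, P₂V₂ = 2040 J.
W = (3152 − 2040) / 0.4 = 2779 J.
Work on gas = −W_by = -2779 J.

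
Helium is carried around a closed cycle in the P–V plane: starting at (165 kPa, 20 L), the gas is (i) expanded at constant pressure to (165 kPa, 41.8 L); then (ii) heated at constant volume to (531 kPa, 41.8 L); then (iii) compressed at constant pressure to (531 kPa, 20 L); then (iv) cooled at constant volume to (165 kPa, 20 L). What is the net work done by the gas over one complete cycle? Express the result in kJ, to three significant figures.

Constant-volume legs do no work.
W(i) = (165)(41.8 − 20) = 3597 J; W(iii) = (531)(20 − 41.8) = -11576 J.
W_net = 3597 − 11576 = -7979 J (the counter-clockwise enclosed area).

W_net ≈ -7.98 kJ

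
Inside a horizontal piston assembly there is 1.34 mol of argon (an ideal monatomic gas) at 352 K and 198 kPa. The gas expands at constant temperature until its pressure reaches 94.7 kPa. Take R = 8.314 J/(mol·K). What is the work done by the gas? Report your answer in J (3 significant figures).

Isothermal process: W = nRT ln(V₂/V₁) = nRT ln(P₁/P₂).
W = (1.34)(8.314)(352) × ln(198/94.7)
  = 3922 × ln(2.091) = 3922 × 0.7376
W_by_gas = 2892 J.

W ≈ 2890 J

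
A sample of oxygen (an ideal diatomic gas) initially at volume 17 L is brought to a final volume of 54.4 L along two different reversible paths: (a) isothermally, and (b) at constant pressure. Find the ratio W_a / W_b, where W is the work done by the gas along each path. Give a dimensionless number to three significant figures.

W_a / W_b ≈ 0.529

Path (a) isothermal: W = P₁V₁ ln(V₂/V₁) → W_a/(P₁V₁) = 1.163.
Path (b) isobaric: W = P₁(V₂ − V₁) → W_b/(P₁V₁) = 2.2.
W_a / W_b = 1.163 / 2.2 = 0.5287.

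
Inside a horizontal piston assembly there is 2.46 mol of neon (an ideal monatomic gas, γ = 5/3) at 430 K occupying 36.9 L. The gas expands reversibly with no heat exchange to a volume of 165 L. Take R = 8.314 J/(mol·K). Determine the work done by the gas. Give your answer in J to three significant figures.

Adiabatic: TV^(γ−1) = const with γ = 5/3.
T₂ = T₁ (V₁/V₂)^(γ−1) = 430 × (36.9/165)^0.667 = 430 × 0.3684 = 158.4 K.
W_by = nCᵥ(T₁ − T₂) = (2.46)(12.47)(430 − 158.4) = 8331 J.

W ≈ 8330 J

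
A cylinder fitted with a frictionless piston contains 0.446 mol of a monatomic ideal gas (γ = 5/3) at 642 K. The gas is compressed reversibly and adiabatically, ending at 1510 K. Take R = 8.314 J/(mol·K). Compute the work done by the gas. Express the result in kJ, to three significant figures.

W ≈ -4.83 kJ

Adiabatic ⇒ Q = 0, so W_by = −ΔU = nCᵥ(T₁ − T₂).
Cᵥ = 3R/2 = 12.47 J/(mol·K).
W = (0.446)(12.47)(642 − 1510) = -4828 J.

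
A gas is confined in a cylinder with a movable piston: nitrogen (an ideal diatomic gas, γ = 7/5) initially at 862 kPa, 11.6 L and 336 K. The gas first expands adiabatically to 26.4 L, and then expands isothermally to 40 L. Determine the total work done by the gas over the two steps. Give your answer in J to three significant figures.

Step 1 (adiabatic): W = (P₁V₁ − P₂V₂)/(γ−1) = (9999 − 7196)/0.4 = 7007 J.
After step 1: P = 272.6 kPa, V = 26.4 L, T = 241.8 K.
Step 2 (isothermal): W = P₁V₁ ln(V₂/V₁) = (7196) ln(40/26.4) = 2990 J.
W_total = 7007 + 2990 = 9998 J.

W_total ≈ 10000 J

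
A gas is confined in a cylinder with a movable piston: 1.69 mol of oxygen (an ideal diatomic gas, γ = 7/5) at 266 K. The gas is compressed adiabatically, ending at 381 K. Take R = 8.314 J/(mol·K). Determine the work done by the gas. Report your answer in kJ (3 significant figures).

W ≈ -4.04 kJ

Adiabatic ⇒ Q = 0, so W_by = −ΔU = nCᵥ(T₁ − T₂).
Cᵥ = 5R/2 = 20.79 J/(mol·K).
W = (1.69)(20.79)(266 − 381) = -4040 J.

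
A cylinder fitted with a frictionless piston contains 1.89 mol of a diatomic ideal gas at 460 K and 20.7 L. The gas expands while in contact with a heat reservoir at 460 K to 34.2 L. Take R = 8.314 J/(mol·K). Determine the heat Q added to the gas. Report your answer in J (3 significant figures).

Q ≈ 3630 J

Isothermal ⇒ ΔU = 0, so Q = W = nRT ln(V₂/V₁).
Q = (1.89)(8.314)(460) ln(34.2/20.7) = 7228 × 0.5021 = 3629 J.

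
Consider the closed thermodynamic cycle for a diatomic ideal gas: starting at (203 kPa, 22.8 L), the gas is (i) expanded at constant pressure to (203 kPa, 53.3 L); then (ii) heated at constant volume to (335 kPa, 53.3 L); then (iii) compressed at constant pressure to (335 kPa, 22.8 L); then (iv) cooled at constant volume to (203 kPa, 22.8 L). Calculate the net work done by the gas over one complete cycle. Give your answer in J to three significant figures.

W_net ≈ -4030 J

Constant-volume legs do no work.
W(i) = (203)(53.3 − 22.8) = 6191 J; W(iii) = (335)(22.8 − 53.3) = -10217 J.
W_net = 6191 − 10217 = -4026 J (the counter-clockwise enclosed area).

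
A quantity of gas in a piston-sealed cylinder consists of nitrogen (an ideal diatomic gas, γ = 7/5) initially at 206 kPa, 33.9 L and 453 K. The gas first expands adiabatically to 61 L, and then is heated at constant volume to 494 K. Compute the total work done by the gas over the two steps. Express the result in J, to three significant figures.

W_total ≈ 3660 J

Step 1 (adiabatic): W = (P₁V₁ − P₂V₂)/(γ−1) = (6983 − 5521)/0.4 = 3656 J.
Step 2 (isochoric): W = 0 (constant volume).
W_total = 3656 + 0 = 3656 J.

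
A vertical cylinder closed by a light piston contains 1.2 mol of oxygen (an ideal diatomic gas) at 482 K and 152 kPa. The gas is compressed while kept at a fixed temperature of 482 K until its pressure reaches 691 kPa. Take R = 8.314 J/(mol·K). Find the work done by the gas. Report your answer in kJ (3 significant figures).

Isothermal process: W = nRT ln(V₂/V₁) = nRT ln(P₁/P₂).
W = (1.2)(8.314)(482) × ln(152/691)
  = 4809 × ln(0.22) = 4809 × -1.514
W_by_gas = -7282 J.

W ≈ -7.28 kJ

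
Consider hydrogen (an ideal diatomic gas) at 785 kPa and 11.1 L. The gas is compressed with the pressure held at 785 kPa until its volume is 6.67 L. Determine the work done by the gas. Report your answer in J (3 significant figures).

W ≈ -3480 J

Isobaric: W = P ΔV.
W = (785 kPa)(6.67 − 11.1 L) = (785)(-4.43) = -3478 J.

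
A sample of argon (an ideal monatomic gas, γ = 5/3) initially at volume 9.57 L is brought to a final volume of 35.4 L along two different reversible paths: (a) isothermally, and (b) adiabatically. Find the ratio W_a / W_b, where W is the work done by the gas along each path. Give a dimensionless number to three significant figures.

Path (a) isothermal: W = P₁V₁ ln(V₂/V₁) → W_a/(P₁V₁) = 1.308.
Path (b) adiabatic: W = P₁V₁(1 − (V₁/V₂)^(γ−1))/(γ−1) → W_b/(P₁V₁) = 0.8729.
W_a / W_b = 1.308 / 0.8729 = 1.499.

W_a / W_b ≈ 1.50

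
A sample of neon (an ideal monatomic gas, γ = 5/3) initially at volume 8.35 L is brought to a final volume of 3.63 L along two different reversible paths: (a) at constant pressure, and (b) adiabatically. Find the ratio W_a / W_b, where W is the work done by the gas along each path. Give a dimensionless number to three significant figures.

W_a / W_b ≈ 0.507

Path (a) isobaric: W = P₁(V₂ − V₁) → W_a/(P₁V₁) = -0.5653.
Path (b) adiabatic: W = P₁V₁(1 − (V₁/V₂)^(γ−1))/(γ−1) → W_b/(P₁V₁) = -1.114.
W_a / W_b = -0.5653 / -1.114 = 0.5075.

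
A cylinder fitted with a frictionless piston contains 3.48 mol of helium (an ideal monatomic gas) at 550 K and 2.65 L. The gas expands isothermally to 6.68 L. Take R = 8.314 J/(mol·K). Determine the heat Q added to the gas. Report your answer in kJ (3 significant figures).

Isothermal ⇒ ΔU = 0, so Q = W = nRT ln(V₂/V₁).
Q = (3.48)(8.314)(550) ln(6.68/2.65) = 15913 × 0.9246 = 14712 J.

Q ≈ 14.7 kJ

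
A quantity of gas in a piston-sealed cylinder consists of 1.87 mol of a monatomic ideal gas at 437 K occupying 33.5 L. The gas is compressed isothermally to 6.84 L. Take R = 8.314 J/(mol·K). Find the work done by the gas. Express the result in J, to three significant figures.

Isothermal: W = nRT ln(V₂/V₁).
W = (1.87)(8.314)(437) × ln(6.84/33.5)
  = 6794 × -1.589
W_by_gas = -10794 J.

W ≈ -10800 J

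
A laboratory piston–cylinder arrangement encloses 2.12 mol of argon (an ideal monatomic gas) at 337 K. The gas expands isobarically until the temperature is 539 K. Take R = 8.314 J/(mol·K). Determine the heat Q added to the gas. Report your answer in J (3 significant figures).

Isobaric: W = nRΔT = (2.12)(8.314)(202) = 3560 J.
ΔU = nCᵥΔT with Cᵥ = 3R/2: ΔU = (2.12)(12.47)(202) = 5341 J.
Q = ΔU + W = 5341 + 3560 = 8901 J.

Q ≈ 8900 J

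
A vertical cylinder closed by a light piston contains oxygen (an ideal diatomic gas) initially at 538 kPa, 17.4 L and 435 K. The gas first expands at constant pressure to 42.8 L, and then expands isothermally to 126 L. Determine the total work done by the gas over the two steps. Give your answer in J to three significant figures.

W_total ≈ 38500 J

Step 1 (isobaric): W = PΔV = (538 kPa)(42.8 − 17.4 L) = 13665 J.
After step 1: P = 538 kPa, V = 42.8 L, T = 1070 K.
Step 2 (isothermal): W = P₁V₁ ln(V₂/V₁) = (23026) ln(126/42.8) = 24863 J.
W_total = 13665 + 24863 = 38528 J.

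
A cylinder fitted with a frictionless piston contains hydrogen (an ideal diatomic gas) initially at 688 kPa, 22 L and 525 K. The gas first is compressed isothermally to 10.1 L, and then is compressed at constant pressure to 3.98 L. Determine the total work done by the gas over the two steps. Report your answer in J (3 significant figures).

W_total ≈ -21000 J

Step 1 (isothermal): W = P₁V₁ ln(V₂/V₁) = (15136) ln(10.1/22) = -11783 J.
After step 1: P = 1499 kPa, V = 10.1 L, T = 525 K.
Step 2 (isobaric): W = PΔV = (1499 kPa)(3.98 − 10.1 L) = -9172 J.
W_total = -11783 − 9172 = -20955 J.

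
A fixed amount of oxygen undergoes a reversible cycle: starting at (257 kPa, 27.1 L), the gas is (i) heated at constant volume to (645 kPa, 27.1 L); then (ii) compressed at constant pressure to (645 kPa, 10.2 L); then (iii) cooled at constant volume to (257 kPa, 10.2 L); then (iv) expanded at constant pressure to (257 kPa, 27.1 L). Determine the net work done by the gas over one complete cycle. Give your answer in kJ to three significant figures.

Constant-volume legs do no work.
W(ii) = (645)(10.2 − 27.1) = -10901 J; W(iv) = (257)(27.1 − 10.2) = 4343 J.
W_net = -10901 + 4343 = -6557 J (the counter-clockwise enclosed area).

W_net ≈ -6.56 kJ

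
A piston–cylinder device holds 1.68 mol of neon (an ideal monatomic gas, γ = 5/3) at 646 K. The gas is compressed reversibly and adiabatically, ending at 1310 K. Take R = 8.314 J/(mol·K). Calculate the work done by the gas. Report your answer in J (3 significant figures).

W ≈ -13900 J

Adiabatic ⇒ Q = 0, so W_by = −ΔU = nCᵥ(T₁ − T₂).
Cᵥ = 3R/2 = 12.47 J/(mol·K).
W = (1.68)(12.47)(646 − 1310) = -13912 J.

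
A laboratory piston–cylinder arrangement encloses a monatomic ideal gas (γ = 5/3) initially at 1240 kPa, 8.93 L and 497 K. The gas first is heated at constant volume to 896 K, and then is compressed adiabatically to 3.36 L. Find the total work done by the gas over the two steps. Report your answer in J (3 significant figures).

Step 1 (isochoric): W = 0 (constant volume).
After step 1: P = 2235 kPa (V unchanged).
Step 2 (adiabatic): W = (P₁V₁ − P₂V₂)/(γ−1) = (19963 − 38303)/0.667 = -27510 J.
W_total = 0 − 27510 = -27510 J.

W_total ≈ -27500 J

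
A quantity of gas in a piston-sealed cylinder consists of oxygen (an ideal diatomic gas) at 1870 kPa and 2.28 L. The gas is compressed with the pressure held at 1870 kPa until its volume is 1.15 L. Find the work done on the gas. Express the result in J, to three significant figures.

W ≈ 2110 J

Isobaric: W = P ΔV.
W = (1870 kPa)(1.15 − 2.28 L) = (1870)(-1.13) = -2113 J.
Work on gas = −W_by = 2113 J.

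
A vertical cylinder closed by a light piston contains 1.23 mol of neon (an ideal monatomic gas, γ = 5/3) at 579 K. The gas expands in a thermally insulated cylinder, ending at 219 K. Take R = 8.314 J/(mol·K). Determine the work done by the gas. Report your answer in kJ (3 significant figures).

W ≈ 5.52 kJ

Adiabatic ⇒ Q = 0, so W_by = −ΔU = nCᵥ(T₁ − T₂).
Cᵥ = 3R/2 = 12.47 J/(mol·K).
W = (1.23)(12.47)(579 − 219) = 5522 J.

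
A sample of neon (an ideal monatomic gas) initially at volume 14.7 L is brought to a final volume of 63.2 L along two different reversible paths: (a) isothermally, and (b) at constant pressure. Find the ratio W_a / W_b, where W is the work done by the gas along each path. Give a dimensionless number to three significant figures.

Path (a) isothermal: W = P₁V₁ ln(V₂/V₁) → W_a/(P₁V₁) = 1.458.
Path (b) isobaric: W = P₁(V₂ − V₁) → W_b/(P₁V₁) = 3.299.
W_a / W_b = 1.458 / 3.299 = 0.442.

W_a / W_b ≈ 0.442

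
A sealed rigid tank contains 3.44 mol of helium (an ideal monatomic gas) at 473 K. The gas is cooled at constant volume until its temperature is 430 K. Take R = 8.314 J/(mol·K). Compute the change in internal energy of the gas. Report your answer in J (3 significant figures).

Constant volume ⇒ W = 0, so Q = ΔU = nCᵥΔT with Cᵥ = 3R/2 = 12.47 J/(mol·K).
ΔU = (3.44)(12.47)(430 − 473) = -1845 J.

ΔU ≈ -1840 J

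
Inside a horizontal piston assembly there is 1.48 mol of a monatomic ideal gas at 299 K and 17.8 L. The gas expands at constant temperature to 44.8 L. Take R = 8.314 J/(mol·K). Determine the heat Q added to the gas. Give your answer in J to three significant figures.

Isothermal ⇒ ΔU = 0, so Q = W = nRT ln(V₂/V₁).
Q = (1.48)(8.314)(299) ln(44.8/17.8) = 3679 × 0.923 = 3396 J.

Q ≈ 3400 J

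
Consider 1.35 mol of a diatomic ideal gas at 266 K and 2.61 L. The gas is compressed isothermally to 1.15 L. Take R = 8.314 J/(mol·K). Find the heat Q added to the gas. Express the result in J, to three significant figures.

Isothermal ⇒ ΔU = 0, so Q = W = nRT ln(V₂/V₁).
Q = (1.35)(8.314)(266) ln(1.15/2.61) = 2986 × -0.8196 = -2447 J.

Q ≈ -2450 J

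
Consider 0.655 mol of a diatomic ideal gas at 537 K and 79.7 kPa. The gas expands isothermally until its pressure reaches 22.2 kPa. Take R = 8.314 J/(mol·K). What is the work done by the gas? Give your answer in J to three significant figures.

Isothermal process: W = nRT ln(V₂/V₁) = nRT ln(P₁/P₂).
W = (0.655)(8.314)(537) × ln(79.7/22.2)
  = 2924 × ln(3.59) = 2924 × 1.278
W_by_gas = 3738 J.

W ≈ 3740 J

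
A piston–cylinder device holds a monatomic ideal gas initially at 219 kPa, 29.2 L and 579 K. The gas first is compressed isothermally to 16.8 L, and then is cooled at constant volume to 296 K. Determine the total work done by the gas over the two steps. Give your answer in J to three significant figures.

W_total ≈ -3530 J

Step 1 (isothermal): W = P₁V₁ ln(V₂/V₁) = (6395) ln(16.8/29.2) = -3535 J.
Step 2 (isochoric): W = 0 (constant volume).
W_total = -3535 + 0 = -3535 J.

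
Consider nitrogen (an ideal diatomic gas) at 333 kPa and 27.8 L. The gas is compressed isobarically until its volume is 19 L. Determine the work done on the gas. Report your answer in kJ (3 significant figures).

Isobaric: W = P ΔV.
W = (333 kPa)(19 − 27.8 L) = (333)(-8.8) = -2930 J.
Work on gas = −W_by = 2930 J.

W ≈ 2.93 kJ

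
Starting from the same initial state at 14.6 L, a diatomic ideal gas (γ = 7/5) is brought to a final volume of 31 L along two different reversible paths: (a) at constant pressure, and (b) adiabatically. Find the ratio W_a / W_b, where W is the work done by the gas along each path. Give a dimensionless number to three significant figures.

W_a / W_b ≈ 1.73

Path (a) isobaric: W = P₁(V₂ − V₁) → W_a/(P₁V₁) = 1.123.
Path (b) adiabatic: W = P₁V₁(1 − (V₁/V₂)^(γ−1))/(γ−1) → W_b/(P₁V₁) = 0.6502.
W_a / W_b = 1.123 / 0.6502 = 1.728.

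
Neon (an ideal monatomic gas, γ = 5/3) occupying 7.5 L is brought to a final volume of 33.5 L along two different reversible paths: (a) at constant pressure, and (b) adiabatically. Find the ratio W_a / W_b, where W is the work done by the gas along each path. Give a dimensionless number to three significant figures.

Path (a) isobaric: W = P₁(V₂ − V₁) → W_a/(P₁V₁) = 3.467.
Path (b) adiabatic: W = P₁V₁(1 − (V₁/V₂)^(γ−1))/(γ−1) → W_b/(P₁V₁) = 0.9469.
W_a / W_b = 3.467 / 0.9469 = 3.661.

W_a / W_b ≈ 3.66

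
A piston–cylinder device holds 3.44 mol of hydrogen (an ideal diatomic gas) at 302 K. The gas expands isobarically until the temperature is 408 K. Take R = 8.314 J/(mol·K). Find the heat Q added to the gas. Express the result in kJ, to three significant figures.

Q ≈ 10.6 kJ

Isobaric: W = nRΔT = (3.44)(8.314)(106) = 3032 J.
ΔU = nCᵥΔT with Cᵥ = 5R/2: ΔU = (3.44)(20.79)(106) = 7579 J.
Q = ΔU + W = 7579 + 3032 = 10611 J.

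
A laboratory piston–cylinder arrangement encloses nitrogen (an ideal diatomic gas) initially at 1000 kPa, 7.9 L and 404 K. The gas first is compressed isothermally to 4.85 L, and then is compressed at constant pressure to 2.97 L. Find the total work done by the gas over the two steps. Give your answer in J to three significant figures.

W_total ≈ -6920 J

Step 1 (isothermal): W = P₁V₁ ln(V₂/V₁) = (7900) ln(4.85/7.9) = -3854 J.
After step 1: P = 1629 kPa, V = 4.85 L, T = 404 K.
Step 2 (isobaric): W = PΔV = (1629 kPa)(2.97 − 4.85 L) = -3062 J.
W_total = -3854 − 3062 = -6917 J.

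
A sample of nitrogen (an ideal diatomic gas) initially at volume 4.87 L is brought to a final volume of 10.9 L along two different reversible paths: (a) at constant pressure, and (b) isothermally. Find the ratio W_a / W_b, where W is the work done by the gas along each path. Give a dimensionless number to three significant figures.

W_a / W_b ≈ 1.54

Path (a) isobaric: W = P₁(V₂ − V₁) → W_a/(P₁V₁) = 1.238.
Path (b) isothermal: W = P₁V₁ ln(V₂/V₁) → W_b/(P₁V₁) = 0.8057.
W_a / W_b = 1.238 / 0.8057 = 1.537.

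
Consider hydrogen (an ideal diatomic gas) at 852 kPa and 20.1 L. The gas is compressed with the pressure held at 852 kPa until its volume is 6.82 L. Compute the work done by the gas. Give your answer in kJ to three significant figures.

W ≈ -11.3 kJ

Isobaric: W = P ΔV.
W = (852 kPa)(6.82 − 20.1 L) = (852)(-13.28) = -11315 J.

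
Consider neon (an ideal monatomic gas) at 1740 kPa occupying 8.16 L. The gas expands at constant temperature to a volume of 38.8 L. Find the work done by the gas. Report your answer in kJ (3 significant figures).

Isothermal: W = nRT ln(V₂/V₁) = P₁V₁ ln(V₂/V₁).
P₁V₁ = (1740 kPa)(8.16 L) = 14198 J.
W = 14198 × ln(38.8/8.16) = 14198 × 1.559
W_by_gas = 22138 J.

W ≈ 22.1 kJ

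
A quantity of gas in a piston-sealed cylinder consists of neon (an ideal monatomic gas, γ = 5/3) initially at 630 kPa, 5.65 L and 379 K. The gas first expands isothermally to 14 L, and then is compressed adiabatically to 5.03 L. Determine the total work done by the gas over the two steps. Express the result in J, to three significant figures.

W_total ≈ -2000 J

Step 1 (isothermal): W = P₁V₁ ln(V₂/V₁) = (3560) ln(14/5.65) = 3230 J.
After step 1: P = 254.2 kPa, V = 14 L, T = 379 K.
Step 2 (adiabatic): W = (P₁V₁ − P₂V₂)/(γ−1) = (3560 − 7043)/0.667 = -5225 J.
W_total = 3230 − 5225 = -1995 J.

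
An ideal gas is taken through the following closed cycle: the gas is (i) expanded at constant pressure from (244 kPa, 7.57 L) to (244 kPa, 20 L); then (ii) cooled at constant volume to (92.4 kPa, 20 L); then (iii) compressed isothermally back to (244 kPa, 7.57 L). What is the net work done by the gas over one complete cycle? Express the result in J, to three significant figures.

Leg (i): W = PΔV = (244)(20 − 7.57) = 3033 J.
Leg (ii): W = 0.
Leg (iii): W = PᵢVᵢ ln(V_f/Vᵢ) = (1848) ln(7.57/20) = -1795 J.
W_net = 3033 − 1795 = 1238 J.

W_net ≈ 1240 J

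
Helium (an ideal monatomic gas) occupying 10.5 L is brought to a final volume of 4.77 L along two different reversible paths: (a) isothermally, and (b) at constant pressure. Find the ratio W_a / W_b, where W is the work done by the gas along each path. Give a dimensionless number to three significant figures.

W_a / W_b ≈ 1.45

Path (a) isothermal: W = P₁V₁ ln(V₂/V₁) → W_a/(P₁V₁) = -0.789.
Path (b) isobaric: W = P₁(V₂ − V₁) → W_b/(P₁V₁) = -0.5457.
W_a / W_b = -0.789 / -0.5457 = 1.446.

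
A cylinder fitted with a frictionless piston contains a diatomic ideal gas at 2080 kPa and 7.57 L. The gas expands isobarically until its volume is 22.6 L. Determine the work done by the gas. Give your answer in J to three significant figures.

W ≈ 31300 J

Isobaric: W = P ΔV.
W = (2080 kPa)(22.6 − 7.57 L) = (2080)(15.03) = 31262 J.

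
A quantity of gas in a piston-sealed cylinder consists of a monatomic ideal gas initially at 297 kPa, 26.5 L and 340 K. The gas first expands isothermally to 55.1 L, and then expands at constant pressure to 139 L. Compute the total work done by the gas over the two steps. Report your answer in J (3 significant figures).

W_total ≈ 17700 J

Step 1 (isothermal): W = P₁V₁ ln(V₂/V₁) = (7870) ln(55.1/26.5) = 5761 J.
After step 1: P = 142.8 kPa, V = 55.1 L, T = 340 K.
Step 2 (isobaric): W = PΔV = (142.8 kPa)(139 − 55.1 L) = 11984 J.
W_total = 5761 + 11984 = 17746 J.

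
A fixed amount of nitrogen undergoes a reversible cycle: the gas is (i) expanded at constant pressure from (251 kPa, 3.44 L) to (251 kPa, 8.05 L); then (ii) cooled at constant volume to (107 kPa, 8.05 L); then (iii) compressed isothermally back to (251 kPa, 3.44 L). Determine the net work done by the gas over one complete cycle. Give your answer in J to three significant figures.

Leg (i): W = PΔV = (251)(8.05 − 3.44) = 1157 J.
Leg (ii): W = 0.
Leg (iii): W = PᵢVᵢ ln(V_f/Vᵢ) = (861.4) ln(3.44/8.05) = -732.3 J.
W_net = 1157 − 732.3 = 424.8 J.

W_net ≈ 425 J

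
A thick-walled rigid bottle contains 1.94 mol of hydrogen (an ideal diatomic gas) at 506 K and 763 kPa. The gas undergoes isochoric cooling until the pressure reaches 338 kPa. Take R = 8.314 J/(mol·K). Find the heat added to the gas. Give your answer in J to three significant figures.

Constant volume ⇒ W = 0, so Q = ΔU = nCᵥΔT with Cᵥ = 5R/2 = 20.79 J/(mol·K).
At constant V, T₂/T₁ = P₂/P₁ ⇒ ΔT = T₁(P₂/P₁ − 1) = 506·(338/763 − 1) = -281.8 K.
ΔU = (1.94)(20.79)(-281.8) = -11365 J.

Q ≈ -11400 J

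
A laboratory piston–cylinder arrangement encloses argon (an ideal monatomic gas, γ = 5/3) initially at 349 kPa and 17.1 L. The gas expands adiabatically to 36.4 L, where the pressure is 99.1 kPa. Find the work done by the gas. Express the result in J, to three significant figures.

W ≈ 3540 J

Adiabatic: W = (P₁V₁ − P₂V₂)/(γ − 1) with γ = 5/3.
P₁V₁ = 5968 J, P₂V₂ = 3607 J.
W = (5968 − 3607) / 0.6667 = 3541 J.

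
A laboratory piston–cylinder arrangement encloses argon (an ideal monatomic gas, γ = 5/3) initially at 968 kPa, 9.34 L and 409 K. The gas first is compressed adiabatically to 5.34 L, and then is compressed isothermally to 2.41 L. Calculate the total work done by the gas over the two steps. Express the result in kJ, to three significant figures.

Step 1 (adiabatic): W = (P₁V₁ − P₂V₂)/(γ−1) = (9041 − 13125)/0.667 = -6126 J.
After step 1: P = 2458 kPa, V = 5.34 L, T = 593.7 K.
Step 2 (isothermal): W = P₁V₁ ln(V₂/V₁) = (13125) ln(2.41/5.34) = -10442 J.
W_total = -6126 − 10442 = -16568 J.

W_total ≈ -16.6 kJ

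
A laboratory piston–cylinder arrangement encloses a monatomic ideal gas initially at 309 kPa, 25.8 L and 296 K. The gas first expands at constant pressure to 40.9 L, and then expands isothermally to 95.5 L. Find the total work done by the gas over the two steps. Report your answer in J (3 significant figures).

Step 1 (isobaric): W = PΔV = (309 kPa)(40.9 − 25.8 L) = 4666 J.
After step 1: P = 309 kPa, V = 40.9 L, T = 469.2 K.
Step 2 (isothermal): W = P₁V₁ ln(V₂/V₁) = (12638) ln(95.5/40.9) = 10717 J.
W_total = 4666 + 10717 = 15383 J.

W_total ≈ 15400 J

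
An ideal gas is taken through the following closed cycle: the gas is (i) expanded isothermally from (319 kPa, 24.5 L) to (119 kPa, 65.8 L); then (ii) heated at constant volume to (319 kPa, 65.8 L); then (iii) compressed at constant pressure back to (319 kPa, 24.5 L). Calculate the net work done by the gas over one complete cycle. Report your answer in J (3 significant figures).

W_net ≈ -5450 J

Leg (i): W = PᵢVᵢ ln(V_f/Vᵢ) = (7816) ln(65.8/24.5) = 7721 J.
Leg (ii): W = 0.
Leg (iii): W = PΔV = (319)(24.5 − 65.8) = -13175 J.
W_net = 7721 − 13175 = -5453 J.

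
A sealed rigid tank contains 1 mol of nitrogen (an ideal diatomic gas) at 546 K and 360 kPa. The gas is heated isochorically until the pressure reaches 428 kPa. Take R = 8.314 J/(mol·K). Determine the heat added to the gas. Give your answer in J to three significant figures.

Q ≈ 2140 J

Constant volume ⇒ W = 0, so Q = ΔU = nCᵥΔT with Cᵥ = 5R/2 = 20.79 J/(mol·K).
At constant V, T₂/T₁ = P₂/P₁ ⇒ ΔT = T₁(P₂/P₁ − 1) = 546·(428/360 − 1) = 103.1 K.
ΔU = (1)(20.79)(103.1) = 2144 J.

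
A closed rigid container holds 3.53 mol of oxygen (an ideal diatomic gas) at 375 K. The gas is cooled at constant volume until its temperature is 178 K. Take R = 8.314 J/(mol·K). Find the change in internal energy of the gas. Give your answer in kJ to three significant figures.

ΔU ≈ -14.5 kJ

Constant volume ⇒ W = 0, so Q = ΔU = nCᵥΔT with Cᵥ = 5R/2 = 20.79 J/(mol·K).
ΔU = (3.53)(20.79)(178 − 375) = -14454 J.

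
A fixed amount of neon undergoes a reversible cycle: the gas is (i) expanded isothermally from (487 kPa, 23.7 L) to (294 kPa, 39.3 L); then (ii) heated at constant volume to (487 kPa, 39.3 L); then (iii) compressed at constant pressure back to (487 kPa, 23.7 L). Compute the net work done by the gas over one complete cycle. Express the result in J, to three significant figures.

Leg (i): W = PᵢVᵢ ln(V_f/Vᵢ) = (11542) ln(39.3/23.7) = 5837 J.
Leg (ii): W = 0.
Leg (iii): W = PΔV = (487)(23.7 − 39.3) = -7597 J.
W_net = 5837 − 7597 = -1760 J.

W_net ≈ -1760 J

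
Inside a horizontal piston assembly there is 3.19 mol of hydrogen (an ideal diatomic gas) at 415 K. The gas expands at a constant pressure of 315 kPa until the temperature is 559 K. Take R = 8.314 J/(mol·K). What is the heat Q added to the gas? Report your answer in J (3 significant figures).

Isobaric: W = nRΔT = (3.19)(8.314)(144) = 3819 J.
ΔU = nCᵥΔT with Cᵥ = 5R/2: ΔU = (3.19)(20.79)(144) = 9548 J.
Q = ΔU + W = 9548 + 3819 = 13367 J.

Q ≈ 13400 J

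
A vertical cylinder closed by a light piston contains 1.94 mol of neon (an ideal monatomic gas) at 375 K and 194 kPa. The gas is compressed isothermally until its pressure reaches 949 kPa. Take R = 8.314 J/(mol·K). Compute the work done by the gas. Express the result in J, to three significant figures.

Isothermal process: W = nRT ln(V₂/V₁) = nRT ln(P₁/P₂).
W = (1.94)(8.314)(375) × ln(194/949)
  = 6048 × ln(0.2044) = 6048 × -1.588
W_by_gas = -9602 J.

W ≈ -9600 J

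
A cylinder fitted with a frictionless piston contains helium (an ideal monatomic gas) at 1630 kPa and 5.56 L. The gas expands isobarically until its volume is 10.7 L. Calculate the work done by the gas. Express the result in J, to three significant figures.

W ≈ 8380 J

Isobaric: W = P ΔV.
W = (1630 kPa)(10.7 − 5.56 L) = (1630)(5.14) = 8378 J.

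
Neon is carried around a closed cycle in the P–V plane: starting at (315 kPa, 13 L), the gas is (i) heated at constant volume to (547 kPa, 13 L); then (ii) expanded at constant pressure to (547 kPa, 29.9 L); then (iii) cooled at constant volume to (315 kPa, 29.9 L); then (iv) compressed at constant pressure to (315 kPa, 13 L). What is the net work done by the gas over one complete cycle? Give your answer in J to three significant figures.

Constant-volume legs do no work.
W(ii) = (547)(29.9 − 13) = 9244 J; W(iv) = (315)(13 − 29.9) = -5324 J.
W_net = 9244 − 5324 = 3921 J (the clockwise enclosed area).

W_net ≈ 3920 J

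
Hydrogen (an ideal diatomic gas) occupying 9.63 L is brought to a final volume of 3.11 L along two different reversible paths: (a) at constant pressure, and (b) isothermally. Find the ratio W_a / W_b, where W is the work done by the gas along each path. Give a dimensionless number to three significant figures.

W_a / W_b ≈ 0.599

Path (a) isobaric: W = P₁(V₂ − V₁) → W_a/(P₁V₁) = -0.6771.
Path (b) isothermal: W = P₁V₁ ln(V₂/V₁) → W_b/(P₁V₁) = -1.13.
W_a / W_b = -0.6771 / -1.13 = 0.599.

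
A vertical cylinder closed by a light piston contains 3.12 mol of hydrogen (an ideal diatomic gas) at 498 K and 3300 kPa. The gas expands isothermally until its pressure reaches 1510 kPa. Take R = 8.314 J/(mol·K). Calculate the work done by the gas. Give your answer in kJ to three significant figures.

W ≈ 10.1 kJ

Isothermal process: W = nRT ln(V₂/V₁) = nRT ln(P₁/P₂).
W = (3.12)(8.314)(498) × ln(3300/1510)
  = 12918 × ln(2.185) = 12918 × 0.7818
W_by_gas = 10099 J.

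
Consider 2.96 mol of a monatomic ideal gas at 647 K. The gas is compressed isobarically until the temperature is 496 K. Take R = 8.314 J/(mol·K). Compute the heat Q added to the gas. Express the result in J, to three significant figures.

Isobaric: W = nRΔT = (2.96)(8.314)(-151) = -3716 J.
ΔU = nCᵥΔT with Cᵥ = 3R/2: ΔU = (2.96)(12.47)(-151) = -5574 J.
Q = ΔU + W = -5574 − 3716 = -9290 J.

Q ≈ -9290 J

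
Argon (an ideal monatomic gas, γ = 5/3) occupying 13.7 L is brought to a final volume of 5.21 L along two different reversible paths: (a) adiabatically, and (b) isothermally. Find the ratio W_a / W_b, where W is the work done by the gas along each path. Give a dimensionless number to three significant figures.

Path (a) adiabatic: W = P₁V₁(1 − (V₁/V₂)^(γ−1))/(γ−1) → W_a/(P₁V₁) = -1.358.
Path (b) isothermal: W = P₁V₁ ln(V₂/V₁) → W_b/(P₁V₁) = -0.9668.
W_a / W_b = -1.358 / -0.9668 = 1.404.

W_a / W_b ≈ 1.40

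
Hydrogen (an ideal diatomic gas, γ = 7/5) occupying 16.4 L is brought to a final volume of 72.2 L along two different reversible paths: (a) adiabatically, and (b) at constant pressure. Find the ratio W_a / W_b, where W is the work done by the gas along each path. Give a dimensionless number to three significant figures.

W_a / W_b ≈ 0.329

Path (a) adiabatic: W = P₁V₁(1 − (V₁/V₂)^(γ−1))/(γ−1) → W_a/(P₁V₁) = 1.118.
Path (b) isobaric: W = P₁(V₂ − V₁) → W_b/(P₁V₁) = 3.402.
W_a / W_b = 1.118 / 3.402 = 0.3286.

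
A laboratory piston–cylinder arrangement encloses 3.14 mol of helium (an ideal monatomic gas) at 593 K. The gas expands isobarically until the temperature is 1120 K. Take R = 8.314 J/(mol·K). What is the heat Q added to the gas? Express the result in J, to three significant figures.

Q ≈ 34400 J

Isobaric: W = nRΔT = (3.14)(8.314)(527) = 13758 J.
ΔU = nCᵥΔT with Cᵥ = 3R/2: ΔU = (3.14)(12.47)(527) = 20637 J.
Q = ΔU + W = 20637 + 13758 = 34395 J.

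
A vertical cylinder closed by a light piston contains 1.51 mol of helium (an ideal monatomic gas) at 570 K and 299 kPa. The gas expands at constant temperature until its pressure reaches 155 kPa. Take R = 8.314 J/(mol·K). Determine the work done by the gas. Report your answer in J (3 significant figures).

W ≈ 4700 J

Isothermal process: W = nRT ln(V₂/V₁) = nRT ln(P₁/P₂).
W = (1.51)(8.314)(570) × ln(299/155)
  = 7156 × ln(1.929) = 7156 × 0.657
W_by_gas = 4702 J.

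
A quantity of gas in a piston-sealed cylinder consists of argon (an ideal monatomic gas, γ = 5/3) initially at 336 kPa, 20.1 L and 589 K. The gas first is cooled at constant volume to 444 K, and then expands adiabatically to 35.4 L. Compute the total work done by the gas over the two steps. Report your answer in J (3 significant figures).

W_total ≈ 2400 J

Step 1 (isochoric): W = 0 (constant volume).
After step 1: P = 253.3 kPa (V unchanged).
Step 2 (adiabatic): W = (P₁V₁ − P₂V₂)/(γ−1) = (5091 − 3491)/0.667 = 2400 J.
W_total = 0 + 2400 = 2400 J.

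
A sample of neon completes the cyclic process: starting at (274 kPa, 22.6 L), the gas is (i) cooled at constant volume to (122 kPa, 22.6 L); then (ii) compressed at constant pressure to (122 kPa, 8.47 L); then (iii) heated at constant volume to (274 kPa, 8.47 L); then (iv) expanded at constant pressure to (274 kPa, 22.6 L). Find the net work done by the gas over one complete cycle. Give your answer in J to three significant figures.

Constant-volume legs do no work.
W(ii) = (122)(8.47 − 22.6) = -1724 J; W(iv) = (274)(22.6 − 8.47) = 3872 J.
W_net = -1724 + 3872 = 2148 J (the clockwise enclosed area).

W_net ≈ 2150 J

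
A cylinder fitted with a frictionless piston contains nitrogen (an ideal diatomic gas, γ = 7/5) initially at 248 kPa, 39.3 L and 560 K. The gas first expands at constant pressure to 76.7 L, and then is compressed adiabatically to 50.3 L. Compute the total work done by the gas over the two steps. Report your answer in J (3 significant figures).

W_total ≈ 533 J

Step 1 (isobaric): W = PΔV = (248 kPa)(76.7 − 39.3 L) = 9275 J.
After step 1: P = 248 kPa, V = 76.7 L, T = 1093 K.
Step 2 (adiabatic): W = (P₁V₁ − P₂V₂)/(γ−1) = (19022 − 22518)/0.4 = -8742 J.
W_total = 9275 − 8742 = 533.1 J.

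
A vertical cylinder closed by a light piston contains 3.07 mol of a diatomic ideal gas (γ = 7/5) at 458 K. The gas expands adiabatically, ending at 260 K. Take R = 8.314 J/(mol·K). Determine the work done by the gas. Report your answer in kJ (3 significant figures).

W ≈ 12.6 kJ

Adiabatic ⇒ Q = 0, so W_by = −ΔU = nCᵥ(T₁ − T₂).
Cᵥ = 5R/2 = 20.79 J/(mol·K).
W = (3.07)(20.79)(458 − 260) = 12634 J.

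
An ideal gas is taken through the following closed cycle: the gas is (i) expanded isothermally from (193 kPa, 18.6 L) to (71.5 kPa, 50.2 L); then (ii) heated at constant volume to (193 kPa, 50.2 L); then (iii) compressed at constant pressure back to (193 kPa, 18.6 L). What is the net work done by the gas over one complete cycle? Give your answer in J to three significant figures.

Leg (i): W = PᵢVᵢ ln(V_f/Vᵢ) = (3590) ln(50.2/18.6) = 3564 J.
Leg (ii): W = 0.
Leg (iii): W = PΔV = (193)(18.6 − 50.2) = -6099 J.
W_net = 3564 − 6099 = -2535 J.

W_net ≈ -2530 J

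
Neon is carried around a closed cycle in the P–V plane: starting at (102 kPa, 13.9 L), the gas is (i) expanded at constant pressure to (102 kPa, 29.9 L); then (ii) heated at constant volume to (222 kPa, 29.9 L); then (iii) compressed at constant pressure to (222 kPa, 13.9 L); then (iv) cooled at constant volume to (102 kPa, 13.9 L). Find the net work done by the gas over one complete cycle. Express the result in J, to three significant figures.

W_net ≈ -1920 J

Constant-volume legs do no work.
W(i) = (102)(29.9 − 13.9) = 1632 J; W(iii) = (222)(13.9 − 29.9) = -3552 J.
W_net = 1632 − 3552 = -1920 J (the counter-clockwise enclosed area).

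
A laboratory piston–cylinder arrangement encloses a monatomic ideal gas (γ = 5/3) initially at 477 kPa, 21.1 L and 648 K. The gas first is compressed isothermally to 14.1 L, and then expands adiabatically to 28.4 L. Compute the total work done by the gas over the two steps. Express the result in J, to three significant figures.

Step 1 (isothermal): W = P₁V₁ ln(V₂/V₁) = (10065) ln(14.1/21.1) = -4057 J.
After step 1: P = 713.8 kPa, V = 14.1 L, T = 648 K.
Step 2 (adiabatic): W = (P₁V₁ − P₂V₂)/(γ−1) = (10065 − 6311)/0.667 = 5631 J.
W_total = -4057 + 5631 = 1574 J.

W_total ≈ 1570 J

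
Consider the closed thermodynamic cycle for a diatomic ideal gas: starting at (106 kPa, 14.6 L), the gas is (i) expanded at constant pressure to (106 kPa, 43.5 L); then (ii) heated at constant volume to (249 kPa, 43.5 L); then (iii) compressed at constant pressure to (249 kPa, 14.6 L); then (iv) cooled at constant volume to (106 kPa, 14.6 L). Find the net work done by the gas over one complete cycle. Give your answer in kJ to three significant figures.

W_net ≈ -4.13 kJ

Constant-volume legs do no work.
W(i) = (106)(43.5 − 14.6) = 3063 J; W(iii) = (249)(14.6 − 43.5) = -7196 J.
W_net = 3063 − 7196 = -4133 J (the counter-clockwise enclosed area).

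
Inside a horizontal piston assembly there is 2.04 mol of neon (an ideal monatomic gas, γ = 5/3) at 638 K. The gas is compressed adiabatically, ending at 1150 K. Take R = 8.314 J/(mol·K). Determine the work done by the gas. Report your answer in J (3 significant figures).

Adiabatic ⇒ Q = 0, so W_by = −ΔU = nCᵥ(T₁ − T₂).
Cᵥ = 3R/2 = 12.47 J/(mol·K).
W = (2.04)(12.47)(638 − 1150) = -13026 J.

W ≈ -13000 J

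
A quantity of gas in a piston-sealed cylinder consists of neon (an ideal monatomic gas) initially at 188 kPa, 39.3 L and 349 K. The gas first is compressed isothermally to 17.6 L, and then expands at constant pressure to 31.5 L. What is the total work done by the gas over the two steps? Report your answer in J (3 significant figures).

Step 1 (isothermal): W = P₁V₁ ln(V₂/V₁) = (7388) ln(17.6/39.3) = -5935 J.
After step 1: P = 419.8 kPa, V = 17.6 L, T = 349 K.
Step 2 (isobaric): W = PΔV = (419.8 kPa)(31.5 − 17.6 L) = 5835 J.
W_total = -5935 + 5835 = -100.1 J.

W_total ≈ -100 J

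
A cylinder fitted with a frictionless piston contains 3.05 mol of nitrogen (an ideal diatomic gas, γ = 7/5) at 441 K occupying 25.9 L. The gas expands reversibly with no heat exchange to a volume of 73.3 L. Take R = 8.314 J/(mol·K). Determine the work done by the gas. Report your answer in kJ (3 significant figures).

W ≈ 9.52 kJ

Adiabatic: TV^(γ−1) = const with γ = 7/5.
T₂ = T₁ (V₁/V₂)^(γ−1) = 441 × (25.9/73.3)^0.4 = 441 × 0.6596 = 290.9 K.
W_by = nCᵥ(T₁ − T₂) = (3.05)(20.79)(441 − 290.9) = 9517 J.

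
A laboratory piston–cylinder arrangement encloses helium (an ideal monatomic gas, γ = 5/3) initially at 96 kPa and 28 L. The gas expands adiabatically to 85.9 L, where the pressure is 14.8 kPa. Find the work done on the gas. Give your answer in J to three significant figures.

W ≈ -2130 J

Adiabatic: W = (P₁V₁ − P₂V₂)/(γ − 1) with γ = 5/3.
P₁V₁ = 2688 J, P₂V₂ = 1271 J.
W = (2688 − 1271) / 0.6667 = 2125 J.
Work on gas = −W_by = -2125 J.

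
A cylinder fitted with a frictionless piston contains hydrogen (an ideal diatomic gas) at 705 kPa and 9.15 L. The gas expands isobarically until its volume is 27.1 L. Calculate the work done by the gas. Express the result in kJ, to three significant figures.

Isobaric: W = P ΔV.
W = (705 kPa)(27.1 − 9.15 L) = (705)(17.95) = 12655 J.

W ≈ 12.7 kJ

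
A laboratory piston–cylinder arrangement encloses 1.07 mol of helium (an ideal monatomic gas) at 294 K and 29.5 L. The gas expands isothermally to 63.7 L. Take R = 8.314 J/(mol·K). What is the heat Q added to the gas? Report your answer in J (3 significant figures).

Q ≈ 2010 J

Isothermal ⇒ ΔU = 0, so Q = W = nRT ln(V₂/V₁).
Q = (1.07)(8.314)(294) ln(63.7/29.5) = 2615 × 0.7698 = 2013 J.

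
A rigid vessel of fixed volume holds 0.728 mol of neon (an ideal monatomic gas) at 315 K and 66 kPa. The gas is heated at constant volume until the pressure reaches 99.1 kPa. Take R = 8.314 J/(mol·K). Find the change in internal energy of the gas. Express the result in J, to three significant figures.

ΔU ≈ 1430 J

Constant volume ⇒ W = 0, so Q = ΔU = nCᵥΔT with Cᵥ = 3R/2 = 12.47 J/(mol·K).
At constant V, T₂/T₁ = P₂/P₁ ⇒ ΔT = T₁(P₂/P₁ − 1) = 315·(99.1/66 − 1) = 158 K.
ΔU = (0.728)(12.47)(158) = 1434 J.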